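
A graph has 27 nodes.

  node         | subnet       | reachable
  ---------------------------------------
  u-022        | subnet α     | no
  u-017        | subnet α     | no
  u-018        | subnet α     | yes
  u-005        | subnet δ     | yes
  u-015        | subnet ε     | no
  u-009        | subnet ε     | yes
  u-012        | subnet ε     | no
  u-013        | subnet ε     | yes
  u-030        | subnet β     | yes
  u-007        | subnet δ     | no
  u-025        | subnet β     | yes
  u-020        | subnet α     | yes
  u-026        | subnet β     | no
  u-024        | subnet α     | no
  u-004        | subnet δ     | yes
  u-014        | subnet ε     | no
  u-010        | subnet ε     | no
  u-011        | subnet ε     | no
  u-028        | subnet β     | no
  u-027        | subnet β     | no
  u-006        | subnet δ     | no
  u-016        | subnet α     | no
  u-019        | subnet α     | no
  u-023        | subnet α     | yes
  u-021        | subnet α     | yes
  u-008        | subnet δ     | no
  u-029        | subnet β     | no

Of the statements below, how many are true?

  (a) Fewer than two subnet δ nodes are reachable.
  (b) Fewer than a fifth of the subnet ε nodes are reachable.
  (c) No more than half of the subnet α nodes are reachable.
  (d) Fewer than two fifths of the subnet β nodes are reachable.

(a) subnet δ: |A| = 5, |A ∩ B| = 2; needs |A ∩ B| < 2 — false.
(b) subnet ε: |A| = 7, |A ∩ B| = 2; needs |A ∩ B| / |A| < 1/5 — false.
(c) subnet α: |A| = 9, |A ∩ B| = 4; needs |A ∩ B| ≤ |A ∖ B| — true.
(d) subnet β: |A| = 6, |A ∩ B| = 2; needs |A ∩ B| / |A| < 2/5 — true.

2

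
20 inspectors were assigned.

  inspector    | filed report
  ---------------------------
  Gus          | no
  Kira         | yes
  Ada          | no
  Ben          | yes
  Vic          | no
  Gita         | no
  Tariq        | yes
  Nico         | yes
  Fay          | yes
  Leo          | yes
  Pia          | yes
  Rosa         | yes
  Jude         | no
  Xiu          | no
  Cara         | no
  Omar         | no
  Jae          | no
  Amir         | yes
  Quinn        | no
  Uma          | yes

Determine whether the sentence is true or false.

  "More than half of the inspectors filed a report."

'More than half of the inspectors filed a report' holds iff |A ∩ B| > |A ∖ B|.
|A| = 20, |A ∩ B| = 10, |A ∖ B| = 10.
10 = 10, so the statement is false.

False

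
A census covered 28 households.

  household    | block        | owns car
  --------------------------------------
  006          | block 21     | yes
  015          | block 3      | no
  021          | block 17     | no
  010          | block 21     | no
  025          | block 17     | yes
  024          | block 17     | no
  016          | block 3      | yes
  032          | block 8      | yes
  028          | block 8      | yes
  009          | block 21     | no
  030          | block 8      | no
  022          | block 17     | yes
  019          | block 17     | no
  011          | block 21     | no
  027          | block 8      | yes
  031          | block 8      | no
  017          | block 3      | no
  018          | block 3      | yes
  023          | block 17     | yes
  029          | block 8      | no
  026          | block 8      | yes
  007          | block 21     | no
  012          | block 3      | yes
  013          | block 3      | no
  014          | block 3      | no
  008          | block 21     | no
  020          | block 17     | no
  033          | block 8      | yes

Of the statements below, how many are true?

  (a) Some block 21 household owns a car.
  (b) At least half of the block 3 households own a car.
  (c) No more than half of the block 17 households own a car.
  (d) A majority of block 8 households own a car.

(a) block 21: |A| = 6, |A ∩ B| = 1; needs A ∩ B ≠ ∅ (|A ∩ B| ≥ 1) — true.
(b) block 3: |A| = 7, |A ∩ B| = 3; needs |A ∩ B| ≥ |A ∖ B| — false.
(c) block 17: |A| = 7, |A ∩ B| = 3; needs |A ∩ B| ≤ |A ∖ B| — true.
(d) block 8: |A| = 8, |A ∩ B| = 5; needs |A ∩ B| > |A ∖ B| — true.

3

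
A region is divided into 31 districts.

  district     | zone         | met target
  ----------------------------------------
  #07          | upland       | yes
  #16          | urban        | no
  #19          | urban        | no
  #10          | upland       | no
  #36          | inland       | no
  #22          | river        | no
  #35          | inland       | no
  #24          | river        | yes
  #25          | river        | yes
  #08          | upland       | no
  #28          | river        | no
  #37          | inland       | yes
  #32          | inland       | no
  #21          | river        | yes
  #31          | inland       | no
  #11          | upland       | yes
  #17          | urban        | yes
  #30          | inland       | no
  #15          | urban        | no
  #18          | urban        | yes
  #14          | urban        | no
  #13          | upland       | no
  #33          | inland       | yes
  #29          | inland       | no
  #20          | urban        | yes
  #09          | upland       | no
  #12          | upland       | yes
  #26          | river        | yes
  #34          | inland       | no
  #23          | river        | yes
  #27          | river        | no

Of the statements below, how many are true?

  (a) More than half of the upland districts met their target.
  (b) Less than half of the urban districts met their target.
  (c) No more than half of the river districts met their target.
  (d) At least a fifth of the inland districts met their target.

(a) upland: |A| = 7, |A ∩ B| = 3; needs |A ∩ B| > |A ∖ B| — false.
(b) urban: |A| = 7, |A ∩ B| = 3; needs |A ∩ B| < |A ∖ B| — true.
(c) river: |A| = 8, |A ∩ B| = 5; needs |A ∩ B| ≤ |A ∖ B| — false.
(d) inland: |A| = 9, |A ∩ B| = 2; needs |A ∩ B| / |A| ≥ 1/5 — true.

2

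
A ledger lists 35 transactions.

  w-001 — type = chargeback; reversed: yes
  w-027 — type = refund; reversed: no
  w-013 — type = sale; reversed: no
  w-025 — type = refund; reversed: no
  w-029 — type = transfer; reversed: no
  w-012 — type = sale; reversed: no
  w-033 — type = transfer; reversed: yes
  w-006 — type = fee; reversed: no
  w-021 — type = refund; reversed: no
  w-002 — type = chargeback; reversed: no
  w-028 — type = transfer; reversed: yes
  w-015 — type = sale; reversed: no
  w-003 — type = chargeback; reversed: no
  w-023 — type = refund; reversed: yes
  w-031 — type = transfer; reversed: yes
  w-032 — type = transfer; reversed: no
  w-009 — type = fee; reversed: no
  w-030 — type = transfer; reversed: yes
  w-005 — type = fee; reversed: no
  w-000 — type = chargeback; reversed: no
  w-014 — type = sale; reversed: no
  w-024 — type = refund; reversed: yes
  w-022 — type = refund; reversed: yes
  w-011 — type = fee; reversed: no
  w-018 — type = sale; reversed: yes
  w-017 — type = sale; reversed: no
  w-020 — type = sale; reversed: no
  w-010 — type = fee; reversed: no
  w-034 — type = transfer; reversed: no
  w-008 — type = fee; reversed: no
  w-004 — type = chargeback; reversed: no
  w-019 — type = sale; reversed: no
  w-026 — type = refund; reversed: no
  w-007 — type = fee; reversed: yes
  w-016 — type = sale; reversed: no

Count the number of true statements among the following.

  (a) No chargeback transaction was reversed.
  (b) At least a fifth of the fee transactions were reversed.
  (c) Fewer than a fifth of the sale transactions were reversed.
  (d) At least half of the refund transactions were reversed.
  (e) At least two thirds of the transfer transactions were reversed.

(a) chargeback: |A| = 5, |A ∩ B| = 1; needs A ∩ B = ∅ (|A ∩ B| = 0) — false.
(b) fee: |A| = 7, |A ∩ B| = 1; needs |A ∩ B| / |A| ≥ 1/5 — false.
(c) sale: |A| = 9, |A ∩ B| = 1; needs |A ∩ B| / |A| < 1/5 — true.
(d) refund: |A| = 7, |A ∩ B| = 3; needs |A ∩ B| ≥ |A ∖ B| — false.
(e) transfer: |A| = 7, |A ∩ B| = 4; needs |A ∩ B| / |A| ≥ 2/3 — false.

1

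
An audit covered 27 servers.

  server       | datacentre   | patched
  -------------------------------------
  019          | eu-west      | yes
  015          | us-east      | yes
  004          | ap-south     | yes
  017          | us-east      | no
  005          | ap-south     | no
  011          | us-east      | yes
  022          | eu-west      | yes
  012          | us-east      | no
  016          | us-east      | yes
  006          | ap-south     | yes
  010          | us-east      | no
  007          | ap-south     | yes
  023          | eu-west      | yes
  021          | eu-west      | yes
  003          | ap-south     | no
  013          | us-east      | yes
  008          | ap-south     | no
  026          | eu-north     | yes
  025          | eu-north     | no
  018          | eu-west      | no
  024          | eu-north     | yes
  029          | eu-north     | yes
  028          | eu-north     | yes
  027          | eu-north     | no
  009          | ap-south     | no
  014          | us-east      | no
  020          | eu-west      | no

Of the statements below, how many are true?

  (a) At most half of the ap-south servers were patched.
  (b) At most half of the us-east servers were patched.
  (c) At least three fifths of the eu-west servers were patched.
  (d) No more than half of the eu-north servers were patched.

3

(a) ap-south: |A| = 7, |A ∩ B| = 3; needs |A ∩ B| ≤ |A ∖ B| — true.
(b) us-east: |A| = 8, |A ∩ B| = 4; needs |A ∩ B| ≤ |A ∖ B| — true.
(c) eu-west: |A| = 6, |A ∩ B| = 4; needs |A ∩ B| / |A| ≥ 3/5 — true.
(d) eu-north: |A| = 6, |A ∩ B| = 4; needs |A ∩ B| ≤ |A ∖ B| — false.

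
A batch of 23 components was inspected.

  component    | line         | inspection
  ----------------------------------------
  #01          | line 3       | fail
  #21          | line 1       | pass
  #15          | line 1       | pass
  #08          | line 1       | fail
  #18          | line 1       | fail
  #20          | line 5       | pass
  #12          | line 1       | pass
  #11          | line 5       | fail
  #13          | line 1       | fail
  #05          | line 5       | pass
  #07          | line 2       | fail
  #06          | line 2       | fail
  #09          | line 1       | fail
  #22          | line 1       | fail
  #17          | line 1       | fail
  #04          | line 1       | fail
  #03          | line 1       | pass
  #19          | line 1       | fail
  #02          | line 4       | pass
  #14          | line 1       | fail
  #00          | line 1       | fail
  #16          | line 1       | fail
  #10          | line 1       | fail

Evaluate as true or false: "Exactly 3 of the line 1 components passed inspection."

False

'Exactly 3 of the line 1 components passed inspection' holds iff |A ∩ B| = 3.
|A| = 16, |A ∩ B| = 4, |A ∖ B| = 12.
|A ∩ B| = 4, so the statement is false.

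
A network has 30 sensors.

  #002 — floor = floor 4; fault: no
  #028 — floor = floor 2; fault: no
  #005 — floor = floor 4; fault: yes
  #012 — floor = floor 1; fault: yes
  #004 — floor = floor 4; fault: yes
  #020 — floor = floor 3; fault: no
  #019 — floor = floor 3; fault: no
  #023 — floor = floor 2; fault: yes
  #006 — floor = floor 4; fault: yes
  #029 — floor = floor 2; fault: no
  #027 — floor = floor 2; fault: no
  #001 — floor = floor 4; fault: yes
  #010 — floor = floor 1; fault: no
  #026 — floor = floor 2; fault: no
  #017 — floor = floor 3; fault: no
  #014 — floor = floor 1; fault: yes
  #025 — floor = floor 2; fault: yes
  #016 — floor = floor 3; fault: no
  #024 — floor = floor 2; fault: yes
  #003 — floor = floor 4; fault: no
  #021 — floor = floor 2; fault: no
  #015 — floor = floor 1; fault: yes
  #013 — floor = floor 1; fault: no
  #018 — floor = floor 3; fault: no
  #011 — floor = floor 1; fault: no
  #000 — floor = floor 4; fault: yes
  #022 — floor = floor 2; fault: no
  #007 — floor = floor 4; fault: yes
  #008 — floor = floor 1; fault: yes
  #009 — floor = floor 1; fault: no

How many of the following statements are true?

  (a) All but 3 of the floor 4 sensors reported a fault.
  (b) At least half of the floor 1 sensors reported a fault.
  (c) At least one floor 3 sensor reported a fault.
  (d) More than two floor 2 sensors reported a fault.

2

(a) floor 4: |A| = 8, |A ∩ B| = 6; needs |A ∖ B| = 3 — false.
(b) floor 1: |A| = 8, |A ∩ B| = 4; needs |A ∩ B| ≥ |A ∖ B| — true.
(c) floor 3: |A| = 5, |A ∩ B| = 0; needs A ∩ B ≠ ∅ (|A ∩ B| ≥ 1) — false.
(d) floor 2: |A| = 9, |A ∩ B| = 3; needs |A ∩ B| > 2 — true.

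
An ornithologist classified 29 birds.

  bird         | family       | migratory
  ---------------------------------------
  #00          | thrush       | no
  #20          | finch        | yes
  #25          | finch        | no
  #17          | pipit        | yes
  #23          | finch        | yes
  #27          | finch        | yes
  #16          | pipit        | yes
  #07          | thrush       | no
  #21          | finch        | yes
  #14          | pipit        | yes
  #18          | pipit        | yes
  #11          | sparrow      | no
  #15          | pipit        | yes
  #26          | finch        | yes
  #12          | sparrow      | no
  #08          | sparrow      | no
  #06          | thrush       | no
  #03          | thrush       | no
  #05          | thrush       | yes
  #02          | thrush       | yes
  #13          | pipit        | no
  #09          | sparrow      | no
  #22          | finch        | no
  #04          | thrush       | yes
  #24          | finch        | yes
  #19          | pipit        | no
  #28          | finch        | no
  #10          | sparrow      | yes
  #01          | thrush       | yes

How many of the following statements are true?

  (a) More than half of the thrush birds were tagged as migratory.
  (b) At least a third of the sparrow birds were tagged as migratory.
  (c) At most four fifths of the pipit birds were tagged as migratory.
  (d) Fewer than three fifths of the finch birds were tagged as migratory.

(a) thrush: |A| = 8, |A ∩ B| = 4; needs |A ∩ B| > |A ∖ B| — false.
(b) sparrow: |A| = 5, |A ∩ B| = 1; needs |A ∩ B| / |A| ≥ 1/3 — false.
(c) pipit: |A| = 7, |A ∩ B| = 5; needs |A ∩ B| / |A| ≤ 4/5 — true.
(d) finch: |A| = 9, |A ∩ B| = 6; needs |A ∩ B| / |A| < 3/5 — false.

1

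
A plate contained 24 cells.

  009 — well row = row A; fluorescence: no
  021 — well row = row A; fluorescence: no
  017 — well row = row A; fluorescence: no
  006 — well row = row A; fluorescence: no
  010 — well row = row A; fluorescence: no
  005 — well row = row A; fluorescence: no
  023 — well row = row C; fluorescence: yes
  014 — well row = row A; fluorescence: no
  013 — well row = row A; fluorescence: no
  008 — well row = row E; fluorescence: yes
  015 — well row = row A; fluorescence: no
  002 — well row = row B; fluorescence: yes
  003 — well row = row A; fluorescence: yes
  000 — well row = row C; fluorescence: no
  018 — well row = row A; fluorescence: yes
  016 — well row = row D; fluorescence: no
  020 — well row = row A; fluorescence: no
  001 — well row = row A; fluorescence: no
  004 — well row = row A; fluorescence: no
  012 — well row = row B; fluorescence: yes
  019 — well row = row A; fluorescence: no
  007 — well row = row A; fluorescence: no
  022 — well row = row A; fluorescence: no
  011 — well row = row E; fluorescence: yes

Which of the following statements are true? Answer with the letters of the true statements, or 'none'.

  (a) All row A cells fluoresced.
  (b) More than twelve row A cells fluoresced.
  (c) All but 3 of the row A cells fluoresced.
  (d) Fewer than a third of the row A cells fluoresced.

|A| = 17, |A ∩ B| = 2, |A ∖ B| = 15.
(a) A ⊆ B, i.e. every element of A is in B (|A ∖ B| = 0): fails.
(b) |A ∩ B| > 12: fails.
(c) |A ∖ B| = 3: fails.
(d) |A ∩ B| / |A| < 1/3: holds.

(d)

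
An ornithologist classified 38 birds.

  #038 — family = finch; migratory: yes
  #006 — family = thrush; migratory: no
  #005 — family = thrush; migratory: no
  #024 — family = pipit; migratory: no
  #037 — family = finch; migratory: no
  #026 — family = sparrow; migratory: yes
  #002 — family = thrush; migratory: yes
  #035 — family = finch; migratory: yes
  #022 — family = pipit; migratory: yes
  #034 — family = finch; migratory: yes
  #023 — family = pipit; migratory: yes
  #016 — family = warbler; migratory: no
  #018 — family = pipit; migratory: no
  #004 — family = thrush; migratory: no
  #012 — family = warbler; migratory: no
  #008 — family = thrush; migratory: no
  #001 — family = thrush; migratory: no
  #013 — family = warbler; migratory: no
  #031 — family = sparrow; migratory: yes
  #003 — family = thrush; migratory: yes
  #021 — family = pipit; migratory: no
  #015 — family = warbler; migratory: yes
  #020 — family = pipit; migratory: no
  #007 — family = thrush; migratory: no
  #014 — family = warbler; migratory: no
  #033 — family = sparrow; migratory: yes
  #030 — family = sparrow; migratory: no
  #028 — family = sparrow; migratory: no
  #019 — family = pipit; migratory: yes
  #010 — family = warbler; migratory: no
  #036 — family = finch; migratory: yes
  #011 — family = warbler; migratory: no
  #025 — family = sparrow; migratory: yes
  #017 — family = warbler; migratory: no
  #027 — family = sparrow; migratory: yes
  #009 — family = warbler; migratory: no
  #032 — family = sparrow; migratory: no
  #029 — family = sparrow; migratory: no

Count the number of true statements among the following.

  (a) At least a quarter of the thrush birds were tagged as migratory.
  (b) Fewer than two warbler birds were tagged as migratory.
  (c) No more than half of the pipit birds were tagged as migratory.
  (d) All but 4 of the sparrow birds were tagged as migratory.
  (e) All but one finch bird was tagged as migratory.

5

(a) thrush: |A| = 8, |A ∩ B| = 2; needs |A ∩ B| / |A| ≥ 1/4 — true.
(b) warbler: |A| = 9, |A ∩ B| = 1; needs |A ∩ B| < 2 — true.
(c) pipit: |A| = 7, |A ∩ B| = 3; needs |A ∩ B| ≤ |A ∖ B| — true.
(d) sparrow: |A| = 9, |A ∩ B| = 5; needs |A ∖ B| = 4 — true.
(e) finch: |A| = 5, |A ∩ B| = 4; needs |A ∖ B| = 1 — true.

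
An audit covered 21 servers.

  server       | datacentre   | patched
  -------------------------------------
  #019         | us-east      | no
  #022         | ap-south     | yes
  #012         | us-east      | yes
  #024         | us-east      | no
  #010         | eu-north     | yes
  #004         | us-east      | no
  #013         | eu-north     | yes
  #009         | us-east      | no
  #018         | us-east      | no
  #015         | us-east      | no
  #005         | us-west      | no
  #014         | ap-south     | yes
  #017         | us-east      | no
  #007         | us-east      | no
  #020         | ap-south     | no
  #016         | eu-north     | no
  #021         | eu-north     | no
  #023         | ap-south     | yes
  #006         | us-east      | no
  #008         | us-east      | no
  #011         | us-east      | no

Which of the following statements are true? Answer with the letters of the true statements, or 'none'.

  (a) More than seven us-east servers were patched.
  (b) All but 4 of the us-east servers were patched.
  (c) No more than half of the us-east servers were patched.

(c)

|A| = 12, |A ∩ B| = 1, |A ∖ B| = 11.
(a) |A ∩ B| > 7: fails.
(b) |A ∖ B| = 4: fails.
(c) |A ∩ B| ≤ |A ∖ B|: holds.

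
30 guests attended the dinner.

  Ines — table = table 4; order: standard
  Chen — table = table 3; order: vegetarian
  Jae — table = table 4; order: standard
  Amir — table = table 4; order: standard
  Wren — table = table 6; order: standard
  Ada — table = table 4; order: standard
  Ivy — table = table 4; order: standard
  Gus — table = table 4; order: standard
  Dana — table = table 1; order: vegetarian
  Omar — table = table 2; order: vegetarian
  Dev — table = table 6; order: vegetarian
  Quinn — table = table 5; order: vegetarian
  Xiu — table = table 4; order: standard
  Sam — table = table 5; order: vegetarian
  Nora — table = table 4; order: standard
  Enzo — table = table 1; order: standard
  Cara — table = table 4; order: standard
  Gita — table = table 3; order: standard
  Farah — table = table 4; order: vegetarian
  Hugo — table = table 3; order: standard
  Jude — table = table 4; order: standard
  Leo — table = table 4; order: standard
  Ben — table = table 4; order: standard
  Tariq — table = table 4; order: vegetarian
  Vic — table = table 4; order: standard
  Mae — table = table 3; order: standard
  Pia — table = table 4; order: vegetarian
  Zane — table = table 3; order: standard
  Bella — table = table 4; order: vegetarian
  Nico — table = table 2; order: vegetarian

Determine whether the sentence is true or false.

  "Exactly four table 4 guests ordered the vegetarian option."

The determiner here denotes the relation: |A ∩ B| = 4.
|A| = 17, |A ∩ B| = 4, |A ∖ B| = 13.
|A ∩ B| = 4, so the statement is true.

True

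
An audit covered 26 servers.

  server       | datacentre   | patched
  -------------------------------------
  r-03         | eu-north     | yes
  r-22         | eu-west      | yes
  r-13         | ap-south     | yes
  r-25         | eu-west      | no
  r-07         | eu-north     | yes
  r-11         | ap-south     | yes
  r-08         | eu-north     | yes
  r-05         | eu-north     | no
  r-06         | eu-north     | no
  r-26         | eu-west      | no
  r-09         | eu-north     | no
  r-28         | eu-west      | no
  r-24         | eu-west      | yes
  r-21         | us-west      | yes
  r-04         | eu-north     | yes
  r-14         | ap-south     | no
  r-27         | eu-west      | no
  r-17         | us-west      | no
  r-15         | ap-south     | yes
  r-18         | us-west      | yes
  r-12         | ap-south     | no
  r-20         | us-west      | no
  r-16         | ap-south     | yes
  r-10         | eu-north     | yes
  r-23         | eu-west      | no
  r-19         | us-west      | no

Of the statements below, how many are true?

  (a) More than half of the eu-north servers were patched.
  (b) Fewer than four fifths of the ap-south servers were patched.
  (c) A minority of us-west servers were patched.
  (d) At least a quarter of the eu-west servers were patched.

(a) eu-north: |A| = 8, |A ∩ B| = 5; needs |A ∩ B| > |A ∖ B| — true.
(b) ap-south: |A| = 6, |A ∩ B| = 4; needs |A ∩ B| / |A| < 4/5 — true.
(c) us-west: |A| = 5, |A ∩ B| = 2; needs |A ∩ B| < |A ∖ B| — true.
(d) eu-west: |A| = 7, |A ∩ B| = 2; needs |A ∩ B| / |A| ≥ 1/4 — true.

4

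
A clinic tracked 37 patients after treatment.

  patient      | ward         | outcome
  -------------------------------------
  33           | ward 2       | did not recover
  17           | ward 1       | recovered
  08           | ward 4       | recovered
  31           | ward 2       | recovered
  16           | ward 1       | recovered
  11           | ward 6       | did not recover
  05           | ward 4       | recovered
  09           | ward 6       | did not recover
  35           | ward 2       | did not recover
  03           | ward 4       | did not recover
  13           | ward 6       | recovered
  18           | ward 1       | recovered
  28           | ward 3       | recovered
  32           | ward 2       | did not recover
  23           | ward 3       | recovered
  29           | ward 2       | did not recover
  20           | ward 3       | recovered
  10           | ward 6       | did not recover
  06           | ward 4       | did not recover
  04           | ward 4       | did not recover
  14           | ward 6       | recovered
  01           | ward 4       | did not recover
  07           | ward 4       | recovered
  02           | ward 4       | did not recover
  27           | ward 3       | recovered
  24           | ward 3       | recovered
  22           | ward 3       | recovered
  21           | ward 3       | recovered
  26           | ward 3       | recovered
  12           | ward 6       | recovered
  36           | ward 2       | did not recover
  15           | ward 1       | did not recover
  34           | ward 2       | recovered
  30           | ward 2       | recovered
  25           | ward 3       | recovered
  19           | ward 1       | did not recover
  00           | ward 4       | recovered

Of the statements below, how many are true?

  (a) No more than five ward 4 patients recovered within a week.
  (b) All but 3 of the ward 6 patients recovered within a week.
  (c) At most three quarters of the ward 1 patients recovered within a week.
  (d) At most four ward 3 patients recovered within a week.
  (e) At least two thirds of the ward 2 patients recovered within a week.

(a) ward 4: |A| = 9, |A ∩ B| = 4; needs |A ∩ B| ≤ 5 — true.
(b) ward 6: |A| = 6, |A ∩ B| = 3; needs |A ∖ B| = 3 — true.
(c) ward 1: |A| = 5, |A ∩ B| = 3; needs |A ∩ B| / |A| ≤ 3/4 — true.
(d) ward 3: |A| = 9, |A ∩ B| = 9; needs |A ∩ B| ≤ 4 — false.
(e) ward 2: |A| = 8, |A ∩ B| = 3; needs |A ∩ B| / |A| ≥ 2/3 — false.

3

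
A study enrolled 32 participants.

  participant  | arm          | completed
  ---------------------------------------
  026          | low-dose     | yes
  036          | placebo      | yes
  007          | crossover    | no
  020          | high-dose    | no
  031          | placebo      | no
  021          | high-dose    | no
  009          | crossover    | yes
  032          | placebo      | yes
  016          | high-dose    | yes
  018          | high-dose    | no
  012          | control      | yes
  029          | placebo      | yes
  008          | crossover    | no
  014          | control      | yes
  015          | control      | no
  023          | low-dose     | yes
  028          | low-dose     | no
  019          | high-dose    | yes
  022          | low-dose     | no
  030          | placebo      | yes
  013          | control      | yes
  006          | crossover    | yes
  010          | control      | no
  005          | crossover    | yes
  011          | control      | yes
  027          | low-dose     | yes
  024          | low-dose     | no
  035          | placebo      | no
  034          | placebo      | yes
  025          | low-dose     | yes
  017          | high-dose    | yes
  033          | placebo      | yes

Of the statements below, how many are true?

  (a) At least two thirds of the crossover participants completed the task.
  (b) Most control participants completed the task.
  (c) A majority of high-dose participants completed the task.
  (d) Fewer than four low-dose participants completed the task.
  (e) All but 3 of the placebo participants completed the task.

1

(a) crossover: |A| = 5, |A ∩ B| = 3; needs |A ∩ B| / |A| ≥ 2/3 — false.
(b) control: |A| = 6, |A ∩ B| = 4; needs |A ∩ B| > |A ∖ B| — true.
(c) high-dose: |A| = 6, |A ∩ B| = 3; needs |A ∩ B| > |A ∖ B| — false.
(d) low-dose: |A| = 7, |A ∩ B| = 4; needs |A ∩ B| < 4 — false.
(e) placebo: |A| = 8, |A ∩ B| = 6; needs |A ∖ B| = 3 — false.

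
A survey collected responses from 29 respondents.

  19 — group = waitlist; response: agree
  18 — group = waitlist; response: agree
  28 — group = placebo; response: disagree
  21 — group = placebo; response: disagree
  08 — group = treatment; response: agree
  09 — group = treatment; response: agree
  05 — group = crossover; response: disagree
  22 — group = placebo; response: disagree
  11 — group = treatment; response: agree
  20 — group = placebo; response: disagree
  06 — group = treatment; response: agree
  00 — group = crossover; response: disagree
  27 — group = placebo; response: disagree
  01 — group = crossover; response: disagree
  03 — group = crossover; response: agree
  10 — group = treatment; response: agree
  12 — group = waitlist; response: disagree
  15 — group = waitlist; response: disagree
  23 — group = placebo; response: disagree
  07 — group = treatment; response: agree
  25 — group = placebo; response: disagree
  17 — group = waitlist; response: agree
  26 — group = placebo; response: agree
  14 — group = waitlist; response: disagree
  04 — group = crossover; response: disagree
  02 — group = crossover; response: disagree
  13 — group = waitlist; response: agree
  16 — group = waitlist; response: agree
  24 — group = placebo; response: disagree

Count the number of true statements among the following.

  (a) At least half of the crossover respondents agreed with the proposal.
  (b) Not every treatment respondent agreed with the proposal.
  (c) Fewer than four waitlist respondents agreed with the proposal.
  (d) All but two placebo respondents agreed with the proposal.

0

(a) crossover: |A| = 6, |A ∩ B| = 1; needs |A ∩ B| ≥ |A ∖ B| — false.
(b) treatment: |A| = 6, |A ∩ B| = 6; needs A ⊄ B (|A ∖ B| ≥ 1) — false.
(c) waitlist: |A| = 8, |A ∩ B| = 5; needs |A ∩ B| < 4 — false.
(d) placebo: |A| = 9, |A ∩ B| = 1; needs |A ∖ B| = 2 — false.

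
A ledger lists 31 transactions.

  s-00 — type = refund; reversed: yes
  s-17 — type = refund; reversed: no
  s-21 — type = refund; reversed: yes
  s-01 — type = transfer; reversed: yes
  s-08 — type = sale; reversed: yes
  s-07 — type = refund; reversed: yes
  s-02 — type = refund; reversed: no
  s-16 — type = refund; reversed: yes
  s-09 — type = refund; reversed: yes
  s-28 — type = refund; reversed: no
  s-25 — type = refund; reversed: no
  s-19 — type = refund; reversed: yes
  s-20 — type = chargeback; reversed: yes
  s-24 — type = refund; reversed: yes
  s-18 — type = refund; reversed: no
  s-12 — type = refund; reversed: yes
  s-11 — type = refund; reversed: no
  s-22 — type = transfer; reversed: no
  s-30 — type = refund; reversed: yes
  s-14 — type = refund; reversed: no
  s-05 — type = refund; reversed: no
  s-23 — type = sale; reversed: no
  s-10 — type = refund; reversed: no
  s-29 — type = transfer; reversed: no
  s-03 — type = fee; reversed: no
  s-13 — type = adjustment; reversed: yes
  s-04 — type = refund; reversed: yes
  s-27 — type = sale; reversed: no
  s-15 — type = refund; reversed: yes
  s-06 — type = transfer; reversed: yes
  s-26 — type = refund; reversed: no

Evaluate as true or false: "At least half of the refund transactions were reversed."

True

'At least half of the refund transactions were reversed' holds iff |A ∩ B| ≥ |A ∖ B|.
|A| = 21, |A ∩ B| = 11, |A ∖ B| = 10.
11 > 10, so the statement is true.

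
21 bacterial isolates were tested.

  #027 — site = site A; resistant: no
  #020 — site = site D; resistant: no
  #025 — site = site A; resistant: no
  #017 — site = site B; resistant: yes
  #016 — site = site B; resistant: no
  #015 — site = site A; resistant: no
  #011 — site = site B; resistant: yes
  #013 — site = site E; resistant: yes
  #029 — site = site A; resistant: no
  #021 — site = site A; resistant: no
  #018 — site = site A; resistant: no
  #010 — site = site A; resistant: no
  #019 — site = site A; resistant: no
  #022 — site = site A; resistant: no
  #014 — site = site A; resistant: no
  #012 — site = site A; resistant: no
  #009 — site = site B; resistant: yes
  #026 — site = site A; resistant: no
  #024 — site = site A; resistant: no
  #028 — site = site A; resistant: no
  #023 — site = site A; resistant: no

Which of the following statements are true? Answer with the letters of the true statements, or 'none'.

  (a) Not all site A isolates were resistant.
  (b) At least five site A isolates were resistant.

(a)

|A| = 15, |A ∩ B| = 0, |A ∖ B| = 15.
(a) A ⊄ B (|A ∖ B| ≥ 1): holds.
(b) |A ∩ B| ≥ 5: fails.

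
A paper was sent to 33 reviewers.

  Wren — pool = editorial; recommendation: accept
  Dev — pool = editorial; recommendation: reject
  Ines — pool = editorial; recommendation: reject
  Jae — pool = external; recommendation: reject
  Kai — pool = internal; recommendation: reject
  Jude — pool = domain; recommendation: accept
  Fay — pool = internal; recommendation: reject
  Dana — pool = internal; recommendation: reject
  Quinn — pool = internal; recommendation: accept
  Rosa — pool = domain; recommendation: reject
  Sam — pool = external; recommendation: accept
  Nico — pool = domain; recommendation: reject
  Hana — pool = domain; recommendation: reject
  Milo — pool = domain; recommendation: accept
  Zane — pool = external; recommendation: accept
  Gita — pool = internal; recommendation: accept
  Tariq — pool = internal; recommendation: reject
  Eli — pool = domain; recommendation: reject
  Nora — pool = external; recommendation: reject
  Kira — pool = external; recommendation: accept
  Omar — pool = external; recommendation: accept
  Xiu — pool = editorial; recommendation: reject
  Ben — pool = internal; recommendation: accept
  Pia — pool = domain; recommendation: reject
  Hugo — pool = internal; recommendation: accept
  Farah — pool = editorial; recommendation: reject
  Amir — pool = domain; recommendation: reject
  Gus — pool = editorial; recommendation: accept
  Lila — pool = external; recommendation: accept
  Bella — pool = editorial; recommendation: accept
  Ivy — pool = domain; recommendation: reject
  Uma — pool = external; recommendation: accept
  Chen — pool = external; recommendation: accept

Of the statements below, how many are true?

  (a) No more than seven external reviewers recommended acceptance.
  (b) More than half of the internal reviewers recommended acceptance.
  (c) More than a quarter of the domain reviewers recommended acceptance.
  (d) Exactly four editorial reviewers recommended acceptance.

1

(a) external: |A| = 9, |A ∩ B| = 7; needs |A ∩ B| ≤ 7 — true.
(b) internal: |A| = 8, |A ∩ B| = 4; needs |A ∩ B| > |A ∖ B| — false.
(c) domain: |A| = 9, |A ∩ B| = 2; needs |A ∩ B| / |A| > 1/4 — false.
(d) editorial: |A| = 7, |A ∩ B| = 3; needs |A ∩ B| = 4 — false.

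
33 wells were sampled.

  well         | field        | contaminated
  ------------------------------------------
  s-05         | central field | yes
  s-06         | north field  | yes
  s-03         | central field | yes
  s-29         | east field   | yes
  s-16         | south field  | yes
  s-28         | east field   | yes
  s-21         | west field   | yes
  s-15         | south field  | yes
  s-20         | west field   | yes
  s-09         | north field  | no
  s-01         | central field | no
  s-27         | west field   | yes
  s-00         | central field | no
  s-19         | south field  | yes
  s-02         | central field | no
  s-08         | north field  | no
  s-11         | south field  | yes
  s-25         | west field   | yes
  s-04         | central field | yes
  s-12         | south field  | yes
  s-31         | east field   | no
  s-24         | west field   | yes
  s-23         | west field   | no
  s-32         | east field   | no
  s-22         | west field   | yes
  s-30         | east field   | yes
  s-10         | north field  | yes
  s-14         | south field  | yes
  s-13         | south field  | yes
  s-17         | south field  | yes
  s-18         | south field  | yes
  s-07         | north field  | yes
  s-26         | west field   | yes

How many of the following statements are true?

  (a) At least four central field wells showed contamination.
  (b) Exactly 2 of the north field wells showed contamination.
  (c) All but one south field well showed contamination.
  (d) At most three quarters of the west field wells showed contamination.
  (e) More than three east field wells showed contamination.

(a) central field: |A| = 6, |A ∩ B| = 3; needs |A ∩ B| ≥ 4 — false.
(b) north field: |A| = 5, |A ∩ B| = 3; needs |A ∩ B| = 2 — false.
(c) south field: |A| = 9, |A ∩ B| = 9; needs |A ∖ B| = 1 — false.
(d) west field: |A| = 8, |A ∩ B| = 7; needs |A ∩ B| / |A| ≤ 3/4 — false.
(e) east field: |A| = 5, |A ∩ B| = 3; needs |A ∩ B| > 3 — false.

0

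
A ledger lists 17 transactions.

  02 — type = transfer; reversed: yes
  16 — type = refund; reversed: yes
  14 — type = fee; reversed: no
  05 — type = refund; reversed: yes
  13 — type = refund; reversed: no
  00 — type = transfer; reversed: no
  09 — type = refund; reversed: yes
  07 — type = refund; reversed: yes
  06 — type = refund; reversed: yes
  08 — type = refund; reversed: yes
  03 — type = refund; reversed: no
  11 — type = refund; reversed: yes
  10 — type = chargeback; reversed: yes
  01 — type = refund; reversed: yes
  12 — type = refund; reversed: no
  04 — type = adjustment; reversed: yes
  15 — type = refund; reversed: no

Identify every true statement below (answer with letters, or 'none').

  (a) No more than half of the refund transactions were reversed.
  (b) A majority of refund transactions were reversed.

(b)

|A| = 12, |A ∩ B| = 8, |A ∖ B| = 4.
(a) |A ∩ B| ≤ |A ∖ B|: fails.
(b) |A ∩ B| > |A ∖ B|: holds.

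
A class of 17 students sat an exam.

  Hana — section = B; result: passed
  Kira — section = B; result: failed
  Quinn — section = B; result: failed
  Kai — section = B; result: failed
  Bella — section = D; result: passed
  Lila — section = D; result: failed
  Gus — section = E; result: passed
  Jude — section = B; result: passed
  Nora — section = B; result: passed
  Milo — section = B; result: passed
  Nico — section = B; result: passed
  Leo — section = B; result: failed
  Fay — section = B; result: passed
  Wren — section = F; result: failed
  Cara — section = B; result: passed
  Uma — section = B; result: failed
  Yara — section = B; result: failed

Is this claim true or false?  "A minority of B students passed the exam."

The determiner here denotes the relation: |A ∩ B| < |A ∖ B|.
A (the restrictor) = {Hana, Kira, Quinn, Kai, Jude, Nora, Milo, Nico, Leo, Fay, Cara, Uma, Yara}, |A| = 13.
A ∩ B = {Hana, Jude, Nora, Milo, Nico, Fay, Cara}, so |A ∩ B| = 7.
A ∖ B = {Kira, Quinn, Kai, Leo, Uma, Yara}, so |A ∖ B| = 6.
7 > 6, so the statement is false.

False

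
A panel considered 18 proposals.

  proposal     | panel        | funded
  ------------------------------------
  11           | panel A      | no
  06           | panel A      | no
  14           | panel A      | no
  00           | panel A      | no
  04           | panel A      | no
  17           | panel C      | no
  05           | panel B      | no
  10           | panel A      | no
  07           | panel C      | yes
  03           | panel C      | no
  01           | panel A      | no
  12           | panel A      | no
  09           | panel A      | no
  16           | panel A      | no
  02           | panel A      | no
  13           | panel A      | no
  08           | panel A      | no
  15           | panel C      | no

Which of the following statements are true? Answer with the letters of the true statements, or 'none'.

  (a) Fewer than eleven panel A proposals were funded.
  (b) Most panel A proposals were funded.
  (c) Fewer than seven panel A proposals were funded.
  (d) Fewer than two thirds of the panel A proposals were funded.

|A| = 13, |A ∩ B| = 0, |A ∖ B| = 13.
(a) |A ∩ B| < 11: holds.
(b) |A ∩ B| > |A ∖ B|: fails.
(c) |A ∩ B| < 7: holds.
(d) |A ∩ B| / |A| < 2/3: holds.

(a), (c), (d)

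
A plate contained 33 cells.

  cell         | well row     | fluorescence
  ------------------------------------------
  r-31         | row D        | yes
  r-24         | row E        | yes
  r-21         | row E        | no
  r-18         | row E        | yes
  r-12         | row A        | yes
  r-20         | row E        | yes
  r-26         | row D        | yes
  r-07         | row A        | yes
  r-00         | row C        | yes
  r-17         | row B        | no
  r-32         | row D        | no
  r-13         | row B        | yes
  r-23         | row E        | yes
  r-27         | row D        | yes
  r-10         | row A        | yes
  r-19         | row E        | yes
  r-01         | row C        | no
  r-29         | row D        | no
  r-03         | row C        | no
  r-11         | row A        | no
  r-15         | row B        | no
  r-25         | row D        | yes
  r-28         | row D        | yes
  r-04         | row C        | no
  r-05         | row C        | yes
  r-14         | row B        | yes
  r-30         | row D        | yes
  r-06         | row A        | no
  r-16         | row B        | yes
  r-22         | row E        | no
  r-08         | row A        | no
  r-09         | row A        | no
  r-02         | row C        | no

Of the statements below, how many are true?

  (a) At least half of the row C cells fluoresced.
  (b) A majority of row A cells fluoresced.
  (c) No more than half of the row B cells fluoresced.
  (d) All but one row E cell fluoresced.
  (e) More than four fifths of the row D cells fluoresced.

0

(a) row C: |A| = 6, |A ∩ B| = 2; needs |A ∩ B| ≥ |A ∖ B| — false.
(b) row A: |A| = 7, |A ∩ B| = 3; needs |A ∩ B| > |A ∖ B| — false.
(c) row B: |A| = 5, |A ∩ B| = 3; needs |A ∩ B| ≤ |A ∖ B| — false.
(d) row E: |A| = 7, |A ∩ B| = 5; needs |A ∖ B| = 1 — false.
(e) row D: |A| = 8, |A ∩ B| = 6; needs |A ∩ B| / |A| > 4/5 — false.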